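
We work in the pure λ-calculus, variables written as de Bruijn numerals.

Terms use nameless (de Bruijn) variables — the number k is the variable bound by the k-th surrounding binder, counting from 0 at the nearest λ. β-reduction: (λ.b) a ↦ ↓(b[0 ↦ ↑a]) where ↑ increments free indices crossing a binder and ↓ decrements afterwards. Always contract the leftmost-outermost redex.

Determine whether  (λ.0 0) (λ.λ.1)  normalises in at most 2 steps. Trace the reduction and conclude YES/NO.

Answer: YES — reaches normal form λ.λ.λ.1 in 2 ≤ 2 steps

Working:
  start: (λ.0 0) (λ.λ.1)
  [1] (λ.λ.1) (λ.λ.1)
  [2] λ.λ.λ.1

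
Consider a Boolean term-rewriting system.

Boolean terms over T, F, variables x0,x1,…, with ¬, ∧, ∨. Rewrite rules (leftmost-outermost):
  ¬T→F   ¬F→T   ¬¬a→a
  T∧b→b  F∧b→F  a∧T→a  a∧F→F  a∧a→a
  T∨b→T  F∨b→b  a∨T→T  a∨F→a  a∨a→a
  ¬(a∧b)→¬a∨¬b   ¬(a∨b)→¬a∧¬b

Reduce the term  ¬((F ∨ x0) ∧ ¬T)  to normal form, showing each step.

Answer: normal form = T  (in 6 steps)

Reduction:
  start: ¬((F ∨ x0) ∧ ¬T)
  →1  ¬(F ∨ x0) ∨ ¬¬T
  →2  (¬F ∧ ¬x0) ∨ ¬¬T
  →3  (T ∧ ¬x0) ∨ ¬¬T
  →4  ¬x0 ∨ ¬¬T
  →5  ¬x0 ∨ T
  →6  T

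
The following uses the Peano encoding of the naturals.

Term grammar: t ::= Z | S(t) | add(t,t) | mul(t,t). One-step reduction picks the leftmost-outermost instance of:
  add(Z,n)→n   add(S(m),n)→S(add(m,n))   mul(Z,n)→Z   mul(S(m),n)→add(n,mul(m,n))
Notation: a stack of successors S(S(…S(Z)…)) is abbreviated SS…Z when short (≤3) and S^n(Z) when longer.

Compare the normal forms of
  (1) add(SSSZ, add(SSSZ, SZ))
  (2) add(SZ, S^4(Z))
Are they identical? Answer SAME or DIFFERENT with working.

Answer: DIFFERENT — A ⇓ S^7(Z), B ⇓ S^5(Z)

Working:
Term A:
  start: add(SSSZ, add(SSSZ, SZ))
  step 1: S(add(SSZ, add(SSSZ, SZ)))
  step 2: S(S(add(SZ, add(SSSZ, SZ))))
  step 3: S(S(S(add(Z, add(SSSZ, SZ)))))
  step 4: S(S(S(add(SSSZ, SZ))))
  step 5: S(S(S(S(add(SSZ, SZ)))))
  step 6: S(S(S(S(S(add(SZ, SZ))))))
  step 7: S(S(S(S(S(S(add(Z, SZ)))))))
  step 8: S^7(Z)

Term B:
  start: add(SZ, S^4(Z))
  step 1: S(add(Z, S^4(Z)))
  step 2: S^5(Z)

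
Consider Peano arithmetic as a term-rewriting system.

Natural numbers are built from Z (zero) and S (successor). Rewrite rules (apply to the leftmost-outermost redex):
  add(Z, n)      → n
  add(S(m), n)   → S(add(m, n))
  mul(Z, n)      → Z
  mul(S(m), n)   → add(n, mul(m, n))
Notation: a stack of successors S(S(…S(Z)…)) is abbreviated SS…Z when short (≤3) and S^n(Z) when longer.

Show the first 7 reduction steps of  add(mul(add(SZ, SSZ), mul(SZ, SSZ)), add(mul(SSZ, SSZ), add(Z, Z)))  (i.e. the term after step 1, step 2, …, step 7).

Answer: after 7 steps: S(add(add(S(add(Z, mul(Z, SSZ))), mul(add(Z, SSZ), mul(SZ, SSZ))), add(mul(SSZ, SSZ), add(Z, Z))))

Derivation:
  start: add(mul(add(SZ, SSZ), mul(SZ, SSZ)), add(mul(SSZ, SSZ), add(Z, Z)))
  step 1: add(mul(S(add(Z, SSZ)), mul(SZ, SSZ)), add(mul(SSZ, SSZ), add(Z, Z)))
  step 2: add(add(mul(SZ, SSZ), mul(add(Z, SSZ), mul(SZ, SSZ))), add(mul(SSZ, SSZ), add(Z, Z)))
  step 3: add(add(add(SSZ, mul(Z, SSZ)), mul(add(Z, SSZ), mul(SZ, SSZ))), add(mul(SSZ, SSZ), add(Z, Z)))
  step 4: add(add(S(add(SZ, mul(Z, SSZ))), mul(add(Z, SSZ), mul(SZ, SSZ))), add(mul(SSZ, SSZ), add(Z, Z)))
  step 5: add(S(add(add(SZ, mul(Z, SSZ)), mul(add(Z, SSZ), mul(SZ, SSZ)))), add(mul(SSZ, SSZ), add(Z, Z)))
  step 6: S(add(add(add(SZ, mul(Z, SSZ)), mul(add(Z, SSZ), mul(SZ, SSZ))), add(mul(SSZ, SSZ), add(Z, Z))))
  step 7: S(add(add(S(add(Z, mul(Z, SSZ))), mul(add(Z, SSZ), mul(SZ, SSZ))), add(mul(SSZ, SSZ), add(Z, Z))))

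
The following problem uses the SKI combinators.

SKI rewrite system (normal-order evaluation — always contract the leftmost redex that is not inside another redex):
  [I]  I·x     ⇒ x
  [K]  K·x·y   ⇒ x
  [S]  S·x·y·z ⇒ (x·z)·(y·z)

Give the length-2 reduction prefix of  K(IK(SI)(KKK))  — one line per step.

Answer: after 2 steps: K(SI)

Derivation:
  start: K(IK(SI)(KKK))
  [1] K(K(SI)(KKK))
  [2] K(SI)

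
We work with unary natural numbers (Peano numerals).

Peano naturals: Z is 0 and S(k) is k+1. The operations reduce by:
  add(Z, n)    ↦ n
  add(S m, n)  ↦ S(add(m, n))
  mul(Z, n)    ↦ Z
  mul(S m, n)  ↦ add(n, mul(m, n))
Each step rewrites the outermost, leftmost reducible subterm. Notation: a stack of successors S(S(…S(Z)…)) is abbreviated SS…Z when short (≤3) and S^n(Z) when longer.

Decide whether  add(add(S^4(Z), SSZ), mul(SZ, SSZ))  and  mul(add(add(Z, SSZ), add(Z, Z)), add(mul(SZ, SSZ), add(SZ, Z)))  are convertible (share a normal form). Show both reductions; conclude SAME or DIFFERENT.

Answer: DIFFERENT — A ⇓ S^8(Z), B ⇓ S^6(Z)

Working:
Term A:
  start: add(add(S^4(Z), SSZ), mul(SZ, SSZ))
  step 1: add(S(add(SSSZ, SSZ)), mul(SZ, SSZ))
  step 2: S(add(add(SSSZ, SSZ), mul(SZ, SSZ)))
  step 3: S(add(S(add(SSZ, SSZ)), mul(SZ, SSZ)))
  step 4: S(S(add(add(SSZ, SSZ), mul(SZ, SSZ))))
  step 5: S(S(add(S(add(SZ, SSZ)), mul(SZ, SSZ))))
  step 6: S(S(S(add(add(SZ, SSZ), mul(SZ, SSZ)))))
  step 7: S(S(S(add(S(add(Z, SSZ)), mul(SZ, SSZ)))))
  step 8: S(S(S(S(add(add(Z, SSZ), mul(SZ, SSZ))))))
  step 9: S(S(S(S(add(SSZ, mul(SZ, SSZ))))))
  step 10: S(S(S(S(S(add(SZ, mul(SZ, SSZ)))))))
  step 11: S(S(S(S(S(S(add(Z, mul(SZ, SSZ))))))))
  step 12: S(S(S(S(S(S(mul(SZ, SSZ)))))))
  step 13: S(S(S(S(S(S(add(SSZ, mul(Z, SSZ))))))))
  step 14: S(S(S(S(S(S(S(add(SZ, mul(Z, SSZ)))))))))
  step 15: S(S(S(S(S(S(S(S(add(Z, mul(Z, SSZ))))))))))
  step 16: S(S(S(S(S(S(S(S(mul(Z, SSZ)))))))))
  step 17: S^8(Z)

Term B:
  start: mul(add(add(Z, SSZ), add(Z, Z)), add(mul(SZ, SSZ), add(SZ, Z)))
  step 1: mul(add(SSZ, add(Z, Z)), add(mul(SZ, SSZ), add(SZ, Z)))
  step 2: mul(S(add(SZ, add(Z, Z))), add(mul(SZ, SSZ), add(SZ, Z)))
  step 3: add(add(mul(SZ, SSZ), add(SZ, Z)), mul(add(SZ, add(Z, Z)), add(mul(SZ, SSZ), add(SZ, Z))))
  step 4: add(add(add(SSZ, mul(Z, SSZ)), add(SZ, Z)), mul(add(SZ, add(Z, Z)), add(mul(SZ, SSZ), add(SZ, Z))))
  step 5: add(add(S(add(SZ, mul(Z, SSZ))), add(SZ, Z)), mul(add(SZ, add(Z, Z)), add(mul(SZ, SSZ), add(SZ, Z))))
  step 6: add(S(add(add(SZ, mul(Z, SSZ)), add(SZ, Z))), mul(add(SZ, add(Z, Z)), add(mul(SZ, SSZ), add(SZ, Z))))
  step 7: S(add(add(add(SZ, mul(Z, SSZ)), add(SZ, Z)), mul(add(SZ, add(Z, Z)), add(mul(SZ, SSZ), add(SZ, Z)))))
  step 8: S(add(add(S(add(Z, mul(Z, SSZ))), add(SZ, Z)), mul(add(SZ, add(Z, Z)), add(mul(SZ, SSZ), add(SZ, Z)))))
  step 9: S(add(S(add(add(Z, mul(Z, SSZ)), add(SZ, Z))), mul(add(SZ, add(Z, Z)), add(mul(SZ, SSZ), add(SZ, Z)))))
  step 10: S(S(add(add(add(Z, mul(Z, SSZ)), add(SZ, Z)), mul(add(SZ, add(Z, Z)), add(mul(SZ, SSZ), add(SZ, Z))))))
  step 11: S(S(add(add(mul(Z, SSZ), add(SZ, Z)), mul(add(SZ, add(Z, Z)), add(mul(SZ, SSZ), add(SZ, Z))))))
  step 12: S(S(add(add(Z, add(SZ, Z)), mul(add(SZ, add(Z, Z)), add(mul(SZ, SSZ), add(SZ, Z))))))
  step 13: S(S(add(add(SZ, Z), mul(add(SZ, add(Z, Z)), add(mul(SZ, SSZ), add(SZ, Z))))))
  step 14: S(S(add(S(add(Z, Z)), mul(add(SZ, add(Z, Z)), add(mul(SZ, SSZ), add(SZ, Z))))))
  step 15: S(S(S(add(add(Z, Z), mul(add(SZ, add(Z, Z)), add(mul(SZ, SSZ), add(SZ, Z)))))))
  step 16: S(S(S(add(Z, mul(add(SZ, add(Z, Z)), add(mul(SZ, SSZ), add(SZ, Z)))))))
  step 17: S(S(S(mul(add(SZ, add(Z, Z)), add(mul(SZ, SSZ), add(SZ, Z))))))
  step 18: S(S(S(mul(S(add(Z, add(Z, Z))), add(mul(SZ, SSZ), add(SZ, Z))))))
  step 19: S(S(S(add(add(mul(SZ, SSZ), add(SZ, Z)), mul(add(Z, add(Z, Z)), add(mul(SZ, SSZ), add(SZ, Z)))))))
  step 20: S(S(S(add(add(add(SSZ, mul(Z, SSZ)), add(SZ, Z)), mul(add(Z, add(Z, Z)), add(mul(SZ, SSZ), add(SZ, Z)))))))
  step 21: S(S(S(add(add(S(add(SZ, mul(Z, SSZ))), add(SZ, Z)), mul(add(Z, add(Z, Z)), add(mul(SZ, SSZ), add(SZ, Z)))))))
  step 22: S(S(S(add(S(add(add(SZ, mul(Z, SSZ)), add(SZ, Z))), mul(add(Z, add(Z, Z)), add(mul(SZ, SSZ), add(SZ, Z)))))))
  step 23: S(S(S(S(add(add(add(SZ, mul(Z, SSZ)), add(SZ, Z)), mul(add(Z, add(Z, Z)), add(mul(SZ, SSZ), add(SZ, Z))))))))
  step 24: S(S(S(S(add(add(S(add(Z, mul(Z, SSZ))), add(SZ, Z)), mul(add(Z, add(Z, Z)), add(mul(SZ, SSZ), add(SZ, Z))))))))
  step 25: S(S(S(S(add(S(add(add(Z, mul(Z, SSZ)), add(SZ, Z))), mul(add(Z, add(Z, Z)), add(mul(SZ, SSZ), add(SZ, Z))))))))
  step 26: S(S(S(S(S(add(add(add(Z, mul(Z, SSZ)), add(SZ, Z)), mul(add(Z, add(Z, Z)), add(mul(SZ, SSZ), add(SZ, Z)))))))))
  step 27: S(S(S(S(S(add(add(mul(Z, SSZ), add(SZ, Z)), mul(add(Z, add(Z, Z)), add(mul(SZ, SSZ), add(SZ, Z)))))))))
  step 28: S(S(S(S(S(add(add(Z, add(SZ, Z)), mul(add(Z, add(Z, Z)), add(mul(SZ, SSZ), add(SZ, Z)))))))))
  step 29: S(S(S(S(S(add(add(SZ, Z), mul(add(Z, add(Z, Z)), add(mul(SZ, SSZ), add(SZ, Z)))))))))
  step 30: S(S(S(S(S(add(S(add(Z, Z)), mul(add(Z, add(Z, Z)), add(mul(SZ, SSZ), add(SZ, Z)))))))))
  step 31: S(S(S(S(S(S(add(add(Z, Z), mul(add(Z, add(Z, Z)), add(mul(SZ, SSZ), add(SZ, Z))))))))))
  step 32: S(S(S(S(S(S(add(Z, mul(add(Z, add(Z, Z)), add(mul(SZ, SSZ), add(SZ, Z))))))))))
  step 33: S(S(S(S(S(S(mul(add(Z, add(Z, Z)), add(mul(SZ, SSZ), add(SZ, Z)))))))))
  step 34: S(S(S(S(S(S(mul(add(Z, Z), add(mul(SZ, SSZ), add(SZ, Z)))))))))
  step 35: S(S(S(S(S(S(mul(Z, add(mul(SZ, SSZ), add(SZ, Z)))))))))
  step 36: S^6(Z)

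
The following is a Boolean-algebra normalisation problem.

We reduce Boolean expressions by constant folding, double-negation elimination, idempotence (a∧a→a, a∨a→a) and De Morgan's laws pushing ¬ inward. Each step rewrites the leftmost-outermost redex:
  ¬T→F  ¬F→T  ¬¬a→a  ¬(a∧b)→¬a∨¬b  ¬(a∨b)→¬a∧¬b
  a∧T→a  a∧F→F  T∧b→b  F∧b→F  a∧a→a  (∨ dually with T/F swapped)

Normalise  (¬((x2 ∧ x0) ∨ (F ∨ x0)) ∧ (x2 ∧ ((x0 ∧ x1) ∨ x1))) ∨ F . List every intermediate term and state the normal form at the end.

  start: (¬((x2 ∧ x0) ∨ (F ∨ x0)) ∧ (x2 ∧ ((x0 ∧ x1) ∨ x1))) ∨ F
  step 1: ¬((x2 ∧ x0) ∨ (F ∨ x0)) ∧ (x2 ∧ ((x0 ∧ x1) ∨ x1))
  step 2: (¬(x2 ∧ x0) ∧ ¬(F ∨ x0)) ∧ (x2 ∧ ((x0 ∧ x1) ∨ x1))
  step 3: ((¬x2 ∨ ¬x0) ∧ ¬(F ∨ x0)) ∧ (x2 ∧ ((x0 ∧ x1) ∨ x1))
  step 4: ((¬x2 ∨ ¬x0) ∧ (¬F ∧ ¬x0)) ∧ (x2 ∧ ((x0 ∧ x1) ∨ x1))
  step 5: ((¬x2 ∨ ¬x0) ∧ (T ∧ ¬x0)) ∧ (x2 ∧ ((x0 ∧ x1) ∨ x1))
  step 6: ((¬x2 ∨ ¬x0) ∧ ¬x0) ∧ (x2 ∧ ((x0 ∧ x1) ∨ x1))

Answer: normal form = ((¬x2 ∨ ¬x0) ∧ ¬x0) ∧ (x2 ∧ ((x0 ∧ x1) ∨ x1))  (in 6 steps)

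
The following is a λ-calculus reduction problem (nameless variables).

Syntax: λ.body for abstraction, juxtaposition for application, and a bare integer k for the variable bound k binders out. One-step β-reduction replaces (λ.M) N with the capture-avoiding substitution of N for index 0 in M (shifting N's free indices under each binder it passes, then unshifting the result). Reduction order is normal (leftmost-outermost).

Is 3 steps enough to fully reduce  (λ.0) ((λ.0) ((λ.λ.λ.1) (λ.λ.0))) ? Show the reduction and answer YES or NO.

  start: (λ.0) ((λ.0) ((λ.λ.λ.1) (λ.λ.0)))
  step 1: (λ.0) ((λ.λ.λ.1) (λ.λ.0))
  step 2: (λ.λ.λ.1) (λ.λ.0)
  step 3: λ.λ.1

Answer: YES — reaches normal form λ.λ.1 in 3 ≤ 3 steps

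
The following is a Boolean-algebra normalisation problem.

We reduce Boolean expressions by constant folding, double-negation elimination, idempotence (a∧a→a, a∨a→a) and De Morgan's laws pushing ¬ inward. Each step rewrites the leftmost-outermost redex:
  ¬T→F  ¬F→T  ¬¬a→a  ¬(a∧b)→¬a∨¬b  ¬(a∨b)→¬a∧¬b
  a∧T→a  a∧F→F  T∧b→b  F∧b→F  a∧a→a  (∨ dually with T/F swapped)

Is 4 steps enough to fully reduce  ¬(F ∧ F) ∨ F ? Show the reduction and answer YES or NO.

  start: ¬(F ∧ F) ∨ F
  step 1: ¬(F ∧ F)
  step 2: ¬F ∨ ¬F
  step 3: ¬F
  step 4: T

Answer: YES — reaches normal form T in 4 ≤ 4 steps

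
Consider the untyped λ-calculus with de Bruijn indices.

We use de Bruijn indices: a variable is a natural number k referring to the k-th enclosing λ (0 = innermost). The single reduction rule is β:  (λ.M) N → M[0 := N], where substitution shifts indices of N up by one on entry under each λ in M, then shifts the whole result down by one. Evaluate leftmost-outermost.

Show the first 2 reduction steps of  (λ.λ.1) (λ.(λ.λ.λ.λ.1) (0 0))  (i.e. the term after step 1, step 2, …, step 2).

Answer: after 2 steps: λ.λ.λ.λ.λ.1

Working:
  start: (λ.λ.1) (λ.(λ.λ.λ.λ.1) (0 0))
  step 1: λ.λ.(λ.λ.λ.λ.1) (0 0)
  step 2: λ.λ.λ.λ.λ.1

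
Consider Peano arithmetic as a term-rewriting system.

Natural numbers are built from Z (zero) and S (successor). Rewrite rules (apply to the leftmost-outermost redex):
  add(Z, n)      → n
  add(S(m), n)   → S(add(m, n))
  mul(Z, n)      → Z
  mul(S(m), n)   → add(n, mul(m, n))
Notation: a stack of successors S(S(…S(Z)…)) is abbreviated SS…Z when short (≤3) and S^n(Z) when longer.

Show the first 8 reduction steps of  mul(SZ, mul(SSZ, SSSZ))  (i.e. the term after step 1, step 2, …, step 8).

  start: mul(SZ, mul(SSZ, SSSZ))
  step 1: add(mul(SSZ, SSSZ), mul(Z, mul(SSZ, SSSZ)))
  step 2: add(add(SSSZ, mul(SZ, SSSZ)), mul(Z, mul(SSZ, SSSZ)))
  step 3: add(S(add(SSZ, mul(SZ, SSSZ))), mul(Z, mul(SSZ, SSSZ)))
  step 4: S(add(add(SSZ, mul(SZ, SSSZ)), mul(Z, mul(SSZ, SSSZ))))
  step 5: S(add(S(add(SZ, mul(SZ, SSSZ))), mul(Z, mul(SSZ, SSSZ))))
  step 6: S(S(add(add(SZ, mul(SZ, SSSZ)), mul(Z, mul(SSZ, SSSZ)))))
  step 7: S(S(add(S(add(Z, mul(SZ, SSSZ))), mul(Z, mul(SSZ, SSSZ)))))
  step 8: S(S(S(add(add(Z, mul(SZ, SSSZ)), mul(Z, mul(SSZ, SSSZ))))))

Answer: after 8 steps: S(S(S(add(add(Z, mul(SZ, SSSZ)), mul(Z, mul(SSZ, SSSZ))))))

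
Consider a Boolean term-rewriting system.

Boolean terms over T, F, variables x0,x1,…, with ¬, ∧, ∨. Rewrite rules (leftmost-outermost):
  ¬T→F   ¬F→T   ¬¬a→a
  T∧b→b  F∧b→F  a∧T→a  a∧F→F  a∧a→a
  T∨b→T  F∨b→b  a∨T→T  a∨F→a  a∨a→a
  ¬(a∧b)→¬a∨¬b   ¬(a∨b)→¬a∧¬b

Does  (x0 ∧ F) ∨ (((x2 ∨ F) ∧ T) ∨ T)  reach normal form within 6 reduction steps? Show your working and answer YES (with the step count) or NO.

  start: (x0 ∧ F) ∨ (((x2 ∨ F) ∧ T) ∨ T)
  [1] F ∨ (((x2 ∨ F) ∧ T) ∨ T)
  [2] ((x2 ∨ F) ∧ T) ∨ T
  [3] T

Answer: YES — reaches normal form T in 3 ≤ 6 steps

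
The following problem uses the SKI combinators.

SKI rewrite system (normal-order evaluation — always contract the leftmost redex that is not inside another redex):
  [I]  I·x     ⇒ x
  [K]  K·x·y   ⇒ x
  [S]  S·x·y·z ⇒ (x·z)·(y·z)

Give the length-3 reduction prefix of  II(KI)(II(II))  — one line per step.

  start: II(KI)(II(II))
  step 1: I(KI)(II(II))
  step 2: KI(II(II))
  step 3: I

Answer: after 3 steps: I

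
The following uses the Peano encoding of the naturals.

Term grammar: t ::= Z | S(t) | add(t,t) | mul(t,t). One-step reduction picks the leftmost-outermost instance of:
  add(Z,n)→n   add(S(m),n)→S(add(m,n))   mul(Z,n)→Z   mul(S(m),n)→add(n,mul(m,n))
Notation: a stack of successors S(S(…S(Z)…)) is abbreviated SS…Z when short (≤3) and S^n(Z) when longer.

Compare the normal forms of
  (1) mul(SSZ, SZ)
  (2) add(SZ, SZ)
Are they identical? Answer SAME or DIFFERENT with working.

Term A:
  start: mul(SSZ, SZ)
  [1] add(SZ, mul(SZ, SZ))
  [2] S(add(Z, mul(SZ, SZ)))
  [3] S(mul(SZ, SZ))
  [4] S(add(SZ, mul(Z, SZ)))
  [5] S(S(add(Z, mul(Z, SZ))))
  [6] S(S(mul(Z, SZ)))
  [7] SSZ

Term B:
  start: add(SZ, SZ)
  [1] S(add(Z, SZ))
  [2] SSZ

Answer: SAME — A ⇓ SSZ, B ⇓ SSZ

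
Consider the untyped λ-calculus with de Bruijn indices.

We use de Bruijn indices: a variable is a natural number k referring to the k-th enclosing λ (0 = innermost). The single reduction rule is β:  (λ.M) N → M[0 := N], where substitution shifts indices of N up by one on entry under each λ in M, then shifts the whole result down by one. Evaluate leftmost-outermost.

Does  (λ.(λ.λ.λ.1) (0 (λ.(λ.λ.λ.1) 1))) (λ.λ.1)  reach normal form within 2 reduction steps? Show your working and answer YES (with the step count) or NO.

  start: (λ.(λ.λ.λ.1) (0 (λ.(λ.λ.λ.1) 1))) (λ.λ.1)
  →1  (λ.λ.λ.1) ((λ.λ.1) (λ.(λ.λ.λ.1) (λ.λ.1)))
  →2  λ.λ.1

Answer: YES — reaches normal form λ.λ.1 in 2 ≤ 2 steps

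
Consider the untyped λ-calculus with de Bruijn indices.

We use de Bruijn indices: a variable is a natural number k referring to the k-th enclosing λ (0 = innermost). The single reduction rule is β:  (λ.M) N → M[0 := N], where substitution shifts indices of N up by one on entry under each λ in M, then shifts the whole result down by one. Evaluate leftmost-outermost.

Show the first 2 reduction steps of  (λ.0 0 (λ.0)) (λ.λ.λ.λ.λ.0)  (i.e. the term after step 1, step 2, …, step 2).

Answer: after 2 steps: (λ.λ.λ.λ.0) (λ.0)

Working:
  start: (λ.0 0 (λ.0)) (λ.λ.λ.λ.λ.0)
  step 1: (λ.λ.λ.λ.λ.0) (λ.λ.λ.λ.λ.0) (λ.0)
  step 2: (λ.λ.λ.λ.0) (λ.0)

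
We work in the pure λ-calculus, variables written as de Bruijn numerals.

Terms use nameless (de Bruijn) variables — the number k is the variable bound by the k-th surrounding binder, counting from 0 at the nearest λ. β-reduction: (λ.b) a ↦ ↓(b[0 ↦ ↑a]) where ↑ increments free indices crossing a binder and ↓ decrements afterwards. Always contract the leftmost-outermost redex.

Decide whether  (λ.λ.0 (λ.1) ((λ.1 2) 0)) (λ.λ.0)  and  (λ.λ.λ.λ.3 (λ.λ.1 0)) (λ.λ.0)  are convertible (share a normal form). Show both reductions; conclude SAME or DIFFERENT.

Answer: DIFFERENT — A ⇓ λ.0 (λ.1) (0 (λ.λ.0)), B ⇓ λ.λ.λ.λ.0

Working:
Term A:
  start: (λ.λ.0 (λ.1) ((λ.1 2) 0)) (λ.λ.0)
  [1] λ.0 (λ.1) ((λ.1 (λ.λ.0)) 0)
  [2] λ.0 (λ.1) (0 (λ.λ.0))

Term B:
  start: (λ.λ.λ.λ.3 (λ.λ.1 0)) (λ.λ.0)
  [1] λ.λ.λ.(λ.λ.0) (λ.λ.1 0)
  [2] λ.λ.λ.λ.0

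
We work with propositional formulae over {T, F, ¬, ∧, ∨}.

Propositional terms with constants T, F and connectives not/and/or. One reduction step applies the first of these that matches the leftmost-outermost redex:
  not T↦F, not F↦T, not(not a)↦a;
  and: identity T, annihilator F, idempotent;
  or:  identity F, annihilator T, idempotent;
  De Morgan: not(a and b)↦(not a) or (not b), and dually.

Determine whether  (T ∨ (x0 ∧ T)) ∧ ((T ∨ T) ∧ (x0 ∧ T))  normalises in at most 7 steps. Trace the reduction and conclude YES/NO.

  start: (T ∨ (x0 ∧ T)) ∧ ((T ∨ T) ∧ (x0 ∧ T))
  step 1: T ∧ ((T ∨ T) ∧ (x0 ∧ T))
  step 2: (T ∨ T) ∧ (x0 ∧ T)
  step 3: T ∧ (x0 ∧ T)
  step 4: x0 ∧ T
  step 5: x0

Answer: YES — reaches normal form x0 in 5 ≤ 7 steps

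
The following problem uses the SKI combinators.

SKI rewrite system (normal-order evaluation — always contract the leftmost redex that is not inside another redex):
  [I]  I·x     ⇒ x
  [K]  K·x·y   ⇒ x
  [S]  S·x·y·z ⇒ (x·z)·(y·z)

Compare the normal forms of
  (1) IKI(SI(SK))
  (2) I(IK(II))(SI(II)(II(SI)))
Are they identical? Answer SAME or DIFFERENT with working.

Term A:
  start: IKI(SI(SK))
  →1  KI(SI(SK))
  →2  I

Term B:
  start: I(IK(II))(SI(II)(II(SI)))
  →1  IK(II)(SI(II)(II(SI)))
  →2  K(II)(SI(II)(II(SI)))
  →3  II
  →4  I

Answer: SAME — A ⇓ I, B ⇓ I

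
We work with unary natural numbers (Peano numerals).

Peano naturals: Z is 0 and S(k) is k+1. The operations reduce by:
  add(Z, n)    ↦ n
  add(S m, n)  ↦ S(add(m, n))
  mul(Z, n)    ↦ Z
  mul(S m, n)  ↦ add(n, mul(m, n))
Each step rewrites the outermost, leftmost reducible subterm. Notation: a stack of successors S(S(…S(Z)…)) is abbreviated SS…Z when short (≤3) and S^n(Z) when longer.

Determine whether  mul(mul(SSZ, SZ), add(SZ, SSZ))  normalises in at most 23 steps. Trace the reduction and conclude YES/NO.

  start: mul(mul(SSZ, SZ), add(SZ, SSZ))
  [1] mul(add(SZ, mul(SZ, SZ)), add(SZ, SSZ))
  [2] mul(S(add(Z, mul(SZ, SZ))), add(SZ, SSZ))
  [3] add(add(SZ, SSZ), mul(add(Z, mul(SZ, SZ)), add(SZ, SSZ)))
  [4] add(S(add(Z, SSZ)), mul(add(Z, mul(SZ, SZ)), add(SZ, SSZ)))
  [5] S(add(add(Z, SSZ), mul(add(Z, mul(SZ, SZ)), add(SZ, SSZ))))
  [6] S(add(SSZ, mul(add(Z, mul(SZ, SZ)), add(SZ, SSZ))))
  [7] S(S(add(SZ, mul(add(Z, mul(SZ, SZ)), add(SZ, SSZ)))))
  [8] S(S(S(add(Z, mul(add(Z, mul(SZ, SZ)), add(SZ, SSZ))))))
  [9] S(S(S(mul(add(Z, mul(SZ, SZ)), add(SZ, SSZ)))))
  [10] S(S(S(mul(mul(SZ, SZ), add(SZ, SSZ)))))
  [11] S(S(S(mul(add(SZ, mul(Z, SZ)), add(SZ, SSZ)))))
  [12] S(S(S(mul(S(add(Z, mul(Z, SZ))), add(SZ, SSZ)))))
  [13] S(S(S(add(add(SZ, SSZ), mul(add(Z, mul(Z, SZ)), add(SZ, SSZ))))))
  [14] S(S(S(add(S(add(Z, SSZ)), mul(add(Z, mul(Z, SZ)), add(SZ, SSZ))))))
  [15] S(S(S(S(add(add(Z, SSZ), mul(add(Z, mul(Z, SZ)), add(SZ, SSZ)))))))
  [16] S(S(S(S(add(SSZ, mul(add(Z, mul(Z, SZ)), add(SZ, SSZ)))))))
  [17] S(S(S(S(S(add(SZ, mul(add(Z, mul(Z, SZ)), add(SZ, SSZ))))))))
  [18] S(S(S(S(S(S(add(Z, mul(add(Z, mul(Z, SZ)), add(SZ, SSZ)))))))))
  [19] S(S(S(S(S(S(mul(add(Z, mul(Z, SZ)), add(SZ, SSZ))))))))
  [20] S(S(S(S(S(S(mul(mul(Z, SZ), add(SZ, SSZ))))))))
  [21] S(S(S(S(S(S(mul(Z, add(SZ, SSZ))))))))
  [22] S^6(Z)

Answer: YES — reaches normal form S^6(Z) in 22 ≤ 23 steps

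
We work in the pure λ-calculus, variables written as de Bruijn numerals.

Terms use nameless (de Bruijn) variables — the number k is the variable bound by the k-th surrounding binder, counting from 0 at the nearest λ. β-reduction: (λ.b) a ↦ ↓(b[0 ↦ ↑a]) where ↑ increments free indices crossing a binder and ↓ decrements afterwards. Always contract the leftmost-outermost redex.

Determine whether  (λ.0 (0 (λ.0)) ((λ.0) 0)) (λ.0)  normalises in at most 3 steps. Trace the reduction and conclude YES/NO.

  start: (λ.0 (0 (λ.0)) ((λ.0) 0)) (λ.0)
  →1  (λ.0) ((λ.0) (λ.0)) ((λ.0) (λ.0))
  →2  (λ.0) (λ.0) ((λ.0) (λ.0))
  →3  (λ.0) ((λ.0) (λ.0))

Answer: NO — after 3 steps the term is (λ.0) ((λ.0) (λ.0)), not yet normal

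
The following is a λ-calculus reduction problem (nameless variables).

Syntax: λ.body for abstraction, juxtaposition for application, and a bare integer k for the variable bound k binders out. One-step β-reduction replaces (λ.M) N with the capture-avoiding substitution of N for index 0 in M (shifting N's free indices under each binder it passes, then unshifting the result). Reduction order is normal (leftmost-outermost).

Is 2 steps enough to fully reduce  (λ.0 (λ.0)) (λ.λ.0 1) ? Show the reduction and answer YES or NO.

Answer: YES — reaches normal form λ.0 (λ.0) in 2 ≤ 2 steps

Working:
  start: (λ.0 (λ.0)) (λ.λ.0 1)
  →1  (λ.λ.0 1) (λ.0)
  →2  λ.0 (λ.0)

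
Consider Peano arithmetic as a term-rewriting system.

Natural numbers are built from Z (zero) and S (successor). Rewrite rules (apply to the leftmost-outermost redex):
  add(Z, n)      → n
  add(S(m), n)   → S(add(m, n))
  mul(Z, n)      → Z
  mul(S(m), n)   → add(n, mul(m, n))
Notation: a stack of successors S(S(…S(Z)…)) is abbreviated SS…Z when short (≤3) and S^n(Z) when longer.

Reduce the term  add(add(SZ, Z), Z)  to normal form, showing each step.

  start: add(add(SZ, Z), Z)
  step 1: add(S(add(Z, Z)), Z)
  step 2: S(add(add(Z, Z), Z))
  step 3: S(add(Z, Z))
  step 4: SZ

Answer: normal form = SZ  (in 4 steps)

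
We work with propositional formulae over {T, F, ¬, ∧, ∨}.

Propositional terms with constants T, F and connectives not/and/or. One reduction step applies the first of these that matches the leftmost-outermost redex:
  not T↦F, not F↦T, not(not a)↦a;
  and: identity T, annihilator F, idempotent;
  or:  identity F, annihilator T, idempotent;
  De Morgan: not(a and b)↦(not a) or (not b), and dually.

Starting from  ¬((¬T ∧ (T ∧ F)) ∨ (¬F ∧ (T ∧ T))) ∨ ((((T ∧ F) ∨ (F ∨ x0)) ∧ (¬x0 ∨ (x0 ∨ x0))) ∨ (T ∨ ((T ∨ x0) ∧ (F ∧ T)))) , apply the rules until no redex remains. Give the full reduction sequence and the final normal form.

  start: ¬((¬T ∧ (T ∧ F)) ∨ (¬F ∧ (T ∧ T))) ∨ ((((T ∧ F) ∨ (F ∨ x0)) ∧ (¬x0 ∨ (x0 ∨ x0))) ∨ (T ∨ ((T ∨ x0) ∧ (F ∧ T))))
  step 1: (¬(¬T ∧ (T ∧ F)) ∧ ¬(¬F ∧ (T ∧ T))) ∨ ((((T ∧ F) ∨ (F ∨ x0)) ∧ (¬x0 ∨ (x0 ∨ x0))) ∨ (T ∨ ((T ∨ x0) ∧ (F ∧ T))))
  step 2: ((¬¬T ∨ ¬(T ∧ F)) ∧ ¬(¬F ∧ (T ∧ T))) ∨ ((((T ∧ F) ∨ (F ∨ x0)) ∧ (¬x0 ∨ (x0 ∨ x0))) ∨ (T ∨ ((T ∨ x0) ∧ (F ∧ T))))
  step 3: ((T ∨ ¬(T ∧ F)) ∧ ¬(¬F ∧ (T ∧ T))) ∨ ((((T ∧ F) ∨ (F ∨ x0)) ∧ (¬x0 ∨ (x0 ∨ x0))) ∨ (T ∨ ((T ∨ x0) ∧ (F ∧ T))))
  step 4: (T ∧ ¬(¬F ∧ (T ∧ T))) ∨ ((((T ∧ F) ∨ (F ∨ x0)) ∧ (¬x0 ∨ (x0 ∨ x0))) ∨ (T ∨ ((T ∨ x0) ∧ (F ∧ T))))
  step 5: ¬(¬F ∧ (T ∧ T)) ∨ ((((T ∧ F) ∨ (F ∨ x0)) ∧ (¬x0 ∨ (x0 ∨ x0))) ∨ (T ∨ ((T ∨ x0) ∧ (F ∧ T))))
  step 6: (¬¬F ∨ ¬(T ∧ T)) ∨ ((((T ∧ F) ∨ (F ∨ x0)) ∧ (¬x0 ∨ (x0 ∨ x0))) ∨ (T ∨ ((T ∨ x0) ∧ (F ∧ T))))
  step 7: (F ∨ ¬(T ∧ T)) ∨ ((((T ∧ F) ∨ (F ∨ x0)) ∧ (¬x0 ∨ (x0 ∨ x0))) ∨ (T ∨ ((T ∨ x0) ∧ (F ∧ T))))
  step 8: ¬(T ∧ T) ∨ ((((T ∧ F) ∨ (F ∨ x0)) ∧ (¬x0 ∨ (x0 ∨ x0))) ∨ (T ∨ ((T ∨ x0) ∧ (F ∧ T))))
  step 9: (¬T ∨ ¬T) ∨ ((((T ∧ F) ∨ (F ∨ x0)) ∧ (¬x0 ∨ (x0 ∨ x0))) ∨ (T ∨ ((T ∨ x0) ∧ (F ∧ T))))
  step 10: ¬T ∨ ((((T ∧ F) ∨ (F ∨ x0)) ∧ (¬x0 ∨ (x0 ∨ x0))) ∨ (T ∨ ((T ∨ x0) ∧ (F ∧ T))))
  step 11: F ∨ ((((T ∧ F) ∨ (F ∨ x0)) ∧ (¬x0 ∨ (x0 ∨ x0))) ∨ (T ∨ ((T ∨ x0) ∧ (F ∧ T))))
  step 12: (((T ∧ F) ∨ (F ∨ x0)) ∧ (¬x0 ∨ (x0 ∨ x0))) ∨ (T ∨ ((T ∨ x0) ∧ (F ∧ T)))
  step 13: ((F ∨ (F ∨ x0)) ∧ (¬x0 ∨ (x0 ∨ x0))) ∨ (T ∨ ((T ∨ x0) ∧ (F ∧ T)))
  step 14: ((F ∨ x0) ∧ (¬x0 ∨ (x0 ∨ x0))) ∨ (T ∨ ((T ∨ x0) ∧ (F ∧ T)))
  step 15: (x0 ∧ (¬x0 ∨ (x0 ∨ x0))) ∨ (T ∨ ((T ∨ x0) ∧ (F ∧ T)))
  step 16: (x0 ∧ (¬x0 ∨ x0)) ∨ (T ∨ ((T ∨ x0) ∧ (F ∧ T)))
  step 17: (x0 ∧ (¬x0 ∨ x0)) ∨ T
  step 18: T

Answer: normal form = T  (in 18 steps)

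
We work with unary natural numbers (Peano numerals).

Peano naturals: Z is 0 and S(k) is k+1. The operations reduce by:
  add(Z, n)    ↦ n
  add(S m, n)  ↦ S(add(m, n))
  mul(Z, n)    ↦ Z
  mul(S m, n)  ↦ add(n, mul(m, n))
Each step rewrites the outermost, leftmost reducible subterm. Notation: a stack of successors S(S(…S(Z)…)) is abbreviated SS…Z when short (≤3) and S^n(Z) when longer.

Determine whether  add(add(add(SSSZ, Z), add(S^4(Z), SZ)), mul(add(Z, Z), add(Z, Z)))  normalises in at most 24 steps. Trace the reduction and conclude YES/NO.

Answer: YES — reaches normal form S^8(Z) in 24 ≤ 24 steps

Reduction:
  start: add(add(add(SSSZ, Z), add(S^4(Z), SZ)), mul(add(Z, Z), add(Z, Z)))
  [1] add(add(S(add(SSZ, Z)), add(S^4(Z), SZ)), mul(add(Z, Z), add(Z, Z)))
  [2] add(S(add(add(SSZ, Z), add(S^4(Z), SZ))), mul(add(Z, Z), add(Z, Z)))
  [3] S(add(add(add(SSZ, Z), add(S^4(Z), SZ)), mul(add(Z, Z), add(Z, Z))))
  [4] S(add(add(S(add(SZ, Z)), add(S^4(Z), SZ)), mul(add(Z, Z), add(Z, Z))))
  [5] S(add(S(add(add(SZ, Z), add(S^4(Z), SZ))), mul(add(Z, Z), add(Z, Z))))
  [6] S(S(add(add(add(SZ, Z), add(S^4(Z), SZ)), mul(add(Z, Z), add(Z, Z)))))
  [7] S(S(add(add(S(add(Z, Z)), add(S^4(Z), SZ)), mul(add(Z, Z), add(Z, Z)))))
  [8] S(S(add(S(add(add(Z, Z), add(S^4(Z), SZ))), mul(add(Z, Z), add(Z, Z)))))
  [9] S(S(S(add(add(add(Z, Z), add(S^4(Z), SZ)), mul(add(Z, Z), add(Z, Z))))))
  [10] S(S(S(add(add(Z, add(S^4(Z), SZ)), mul(add(Z, Z), add(Z, Z))))))
  [11] S(S(S(add(add(S^4(Z), SZ), mul(add(Z, Z), add(Z, Z))))))
  [12] S(S(S(add(S(add(SSSZ, SZ)), mul(add(Z, Z), add(Z, Z))))))
  [13] S(S(S(S(add(add(SSSZ, SZ), mul(add(Z, Z), add(Z, Z)))))))
  [14] S(S(S(S(add(S(add(SSZ, SZ)), mul(add(Z, Z), add(Z, Z)))))))
  [15] S(S(S(S(S(add(add(SSZ, SZ), mul(add(Z, Z), add(Z, Z))))))))
  [16] S(S(S(S(S(add(S(add(SZ, SZ)), mul(add(Z, Z), add(Z, Z))))))))
  [17] S(S(S(S(S(S(add(add(SZ, SZ), mul(add(Z, Z), add(Z, Z)))))))))
  [18] S(S(S(S(S(S(add(S(add(Z, SZ)), mul(add(Z, Z), add(Z, Z)))))))))
  [19] S(S(S(S(S(S(S(add(add(Z, SZ), mul(add(Z, Z), add(Z, Z))))))))))
  [20] S(S(S(S(S(S(S(add(SZ, mul(add(Z, Z), add(Z, Z))))))))))
  [21] S(S(S(S(S(S(S(S(add(Z, mul(add(Z, Z), add(Z, Z)))))))))))
  [22] S(S(S(S(S(S(S(S(mul(add(Z, Z), add(Z, Z))))))))))
  [23] S(S(S(S(S(S(S(S(mul(Z, add(Z, Z))))))))))
  [24] S^8(Z)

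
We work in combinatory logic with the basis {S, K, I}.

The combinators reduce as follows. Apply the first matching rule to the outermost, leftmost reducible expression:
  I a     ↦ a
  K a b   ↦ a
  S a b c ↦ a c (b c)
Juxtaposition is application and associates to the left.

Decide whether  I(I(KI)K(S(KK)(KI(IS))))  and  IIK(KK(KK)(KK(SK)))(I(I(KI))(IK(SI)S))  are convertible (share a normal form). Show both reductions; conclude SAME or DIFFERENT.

Answer: DIFFERENT — A ⇓ S(KK)I, B ⇓ KK

Derivation:
Term A:
  start: I(I(KI)K(S(KK)(KI(IS))))
  →1  I(KI)K(S(KK)(KI(IS)))
  →2  KIK(S(KK)(KI(IS)))
  →3  I(S(KK)(KI(IS)))
  →4  S(KK)(KI(IS))
  →5  S(KK)I

Term B:
  start: IIK(KK(KK)(KK(SK)))(I(I(KI))(IK(SI)S))
  →1  IK(KK(KK)(KK(SK)))(I(I(KI))(IK(SI)S))
  →2  K(KK(KK)(KK(SK)))(I(I(KI))(IK(SI)S))
  →3  KK(KK)(KK(SK))
  →4  K(KK(SK))
  →5  KK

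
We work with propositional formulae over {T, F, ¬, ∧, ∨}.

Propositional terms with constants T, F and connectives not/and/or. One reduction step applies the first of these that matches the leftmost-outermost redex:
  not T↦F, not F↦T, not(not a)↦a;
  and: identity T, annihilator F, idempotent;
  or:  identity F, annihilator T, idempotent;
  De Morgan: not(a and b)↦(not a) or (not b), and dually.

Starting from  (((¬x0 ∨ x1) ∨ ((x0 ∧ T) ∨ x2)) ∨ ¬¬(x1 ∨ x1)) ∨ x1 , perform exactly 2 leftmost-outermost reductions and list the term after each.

  start: (((¬x0 ∨ x1) ∨ ((x0 ∧ T) ∨ x2)) ∨ ¬¬(x1 ∨ x1)) ∨ x1
  →1  (((¬x0 ∨ x1) ∨ (x0 ∨ x2)) ∨ ¬¬(x1 ∨ x1)) ∨ x1
  →2  (((¬x0 ∨ x1) ∨ (x0 ∨ x2)) ∨ (x1 ∨ x1)) ∨ x1

Answer: after 2 steps: (((¬x0 ∨ x1) ∨ (x0 ∨ x2)) ∨ (x1 ∨ x1)) ∨ x1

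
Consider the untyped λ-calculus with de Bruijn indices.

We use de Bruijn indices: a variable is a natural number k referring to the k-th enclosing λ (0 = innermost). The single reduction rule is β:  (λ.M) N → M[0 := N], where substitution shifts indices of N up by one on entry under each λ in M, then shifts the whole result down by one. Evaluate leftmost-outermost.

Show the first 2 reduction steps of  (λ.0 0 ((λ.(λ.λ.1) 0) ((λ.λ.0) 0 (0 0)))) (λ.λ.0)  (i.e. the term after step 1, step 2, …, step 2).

Answer: after 2 steps: (λ.0) ((λ.(λ.λ.1) 0) ((λ.λ.0) (λ.λ.0) ((λ.λ.0) (λ.λ.0))))

Derivation:
  start: (λ.0 0 ((λ.(λ.λ.1) 0) ((λ.λ.0) 0 (0 0)))) (λ.λ.0)
  →1  (λ.λ.0) (λ.λ.0) ((λ.(λ.λ.1) 0) ((λ.λ.0) (λ.λ.0) ((λ.λ.0) (λ.λ.0))))
  →2  (λ.0) ((λ.(λ.λ.1) 0) ((λ.λ.0) (λ.λ.0) ((λ.λ.0) (λ.λ.0))))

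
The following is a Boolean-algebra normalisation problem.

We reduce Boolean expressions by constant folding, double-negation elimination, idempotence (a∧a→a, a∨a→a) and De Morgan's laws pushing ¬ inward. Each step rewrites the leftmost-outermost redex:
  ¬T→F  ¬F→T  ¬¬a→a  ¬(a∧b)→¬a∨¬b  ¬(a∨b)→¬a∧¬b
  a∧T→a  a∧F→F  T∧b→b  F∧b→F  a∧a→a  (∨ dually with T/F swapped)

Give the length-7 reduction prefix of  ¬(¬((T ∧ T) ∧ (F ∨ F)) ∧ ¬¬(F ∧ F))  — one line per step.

Answer: after 7 steps: ¬(F ∧ F)

Reduction:
  start: ¬(¬((T ∧ T) ∧ (F ∨ F)) ∧ ¬¬(F ∧ F))
  →1  ¬¬((T ∧ T) ∧ (F ∨ F)) ∨ ¬¬¬(F ∧ F)
  →2  ((T ∧ T) ∧ (F ∨ F)) ∨ ¬¬¬(F ∧ F)
  →3  (T ∧ (F ∨ F)) ∨ ¬¬¬(F ∧ F)
  →4  (F ∨ F) ∨ ¬¬¬(F ∧ F)
  →5  F ∨ ¬¬¬(F ∧ F)
  →6  ¬¬¬(F ∧ F)
  →7  ¬(F ∧ F)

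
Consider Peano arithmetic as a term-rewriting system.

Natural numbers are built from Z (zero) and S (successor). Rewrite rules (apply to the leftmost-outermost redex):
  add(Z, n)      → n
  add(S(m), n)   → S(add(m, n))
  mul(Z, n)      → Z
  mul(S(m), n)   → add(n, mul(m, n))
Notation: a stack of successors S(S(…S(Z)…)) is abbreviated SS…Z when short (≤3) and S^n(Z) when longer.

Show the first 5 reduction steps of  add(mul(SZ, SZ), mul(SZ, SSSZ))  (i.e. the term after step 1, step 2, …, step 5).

Answer: after 5 steps: S(add(Z, mul(SZ, SSSZ)))

Working:
  start: add(mul(SZ, SZ), mul(SZ, SSSZ))
  [1] add(add(SZ, mul(Z, SZ)), mul(SZ, SSSZ))
  [2] add(S(add(Z, mul(Z, SZ))), mul(SZ, SSSZ))
  [3] S(add(add(Z, mul(Z, SZ)), mul(SZ, SSSZ)))
  [4] S(add(mul(Z, SZ), mul(SZ, SSSZ)))
  [5] S(add(Z, mul(SZ, SSSZ)))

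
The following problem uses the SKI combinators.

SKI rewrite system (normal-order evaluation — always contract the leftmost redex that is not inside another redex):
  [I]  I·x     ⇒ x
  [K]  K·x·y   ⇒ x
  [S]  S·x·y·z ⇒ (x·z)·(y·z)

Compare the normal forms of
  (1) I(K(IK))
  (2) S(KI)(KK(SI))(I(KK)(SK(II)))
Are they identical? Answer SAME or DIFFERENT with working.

Term A:
  start: I(K(IK))
  step 1: K(IK)
  step 2: KK

Term B:
  start: S(KI)(KK(SI))(I(KK)(SK(II)))
  step 1: KI(I(KK)(SK(II)))(KK(SI)(I(KK)(SK(II))))
  step 2: I(KK(SI)(I(KK)(SK(II))))
  step 3: KK(SI)(I(KK)(SK(II)))
  step 4: K(I(KK)(SK(II)))
  step 5: K(KK(SK(II)))
  step 6: KK

Answer: SAME — A ⇓ KK, B ⇓ KK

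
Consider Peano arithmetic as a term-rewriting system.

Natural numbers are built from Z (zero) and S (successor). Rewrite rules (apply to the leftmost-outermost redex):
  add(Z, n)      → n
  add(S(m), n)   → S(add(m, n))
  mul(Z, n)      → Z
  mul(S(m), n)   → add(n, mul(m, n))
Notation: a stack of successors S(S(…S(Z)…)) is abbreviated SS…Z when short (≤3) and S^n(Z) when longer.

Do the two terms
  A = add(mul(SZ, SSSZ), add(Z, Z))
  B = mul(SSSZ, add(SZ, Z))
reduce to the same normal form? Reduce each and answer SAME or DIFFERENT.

Answer: SAME — A ⇓ SSSZ, B ⇓ SSSZ

Working:
Term A:
  start: add(mul(SZ, SSSZ), add(Z, Z))
  [1] add(add(SSSZ, mul(Z, SSSZ)), add(Z, Z))
  [2] add(S(add(SSZ, mul(Z, SSSZ))), add(Z, Z))
  [3] S(add(add(SSZ, mul(Z, SSSZ)), add(Z, Z)))
  [4] S(add(S(add(SZ, mul(Z, SSSZ))), add(Z, Z)))
  [5] S(S(add(add(SZ, mul(Z, SSSZ)), add(Z, Z))))
  [6] S(S(add(S(add(Z, mul(Z, SSSZ))), add(Z, Z))))
  [7] S(S(S(add(add(Z, mul(Z, SSSZ)), add(Z, Z)))))
  [8] S(S(S(add(mul(Z, SSSZ), add(Z, Z)))))
  [9] S(S(S(add(Z, add(Z, Z)))))
  [10] S(S(S(add(Z, Z))))
  [11] SSSZ

Term B:
  start: mul(SSSZ, add(SZ, Z))
  [1] add(add(SZ, Z), mul(SSZ, add(SZ, Z)))
  [2] add(S(add(Z, Z)), mul(SSZ, add(SZ, Z)))
  [3] S(add(add(Z, Z), mul(SSZ, add(SZ, Z))))
  [4] S(add(Z, mul(SSZ, add(SZ, Z))))
  [5] S(mul(SSZ, add(SZ, Z)))
  [6] S(add(add(SZ, Z), mul(SZ, add(SZ, Z))))
  [7] S(add(S(add(Z, Z)), mul(SZ, add(SZ, Z))))
  [8] S(S(add(add(Z, Z), mul(SZ, add(SZ, Z)))))
  [9] S(S(add(Z, mul(SZ, add(SZ, Z)))))
  [10] S(S(mul(SZ, add(SZ, Z))))
  [11] S(S(add(add(SZ, Z), mul(Z, add(SZ, Z)))))
  [12] S(S(add(S(add(Z, Z)), mul(Z, add(SZ, Z)))))
  [13] S(S(S(add(add(Z, Z), mul(Z, add(SZ, Z))))))
  [14] S(S(S(add(Z, mul(Z, add(SZ, Z))))))
  [15] S(S(S(mul(Z, add(SZ, Z)))))
  [16] SSSZ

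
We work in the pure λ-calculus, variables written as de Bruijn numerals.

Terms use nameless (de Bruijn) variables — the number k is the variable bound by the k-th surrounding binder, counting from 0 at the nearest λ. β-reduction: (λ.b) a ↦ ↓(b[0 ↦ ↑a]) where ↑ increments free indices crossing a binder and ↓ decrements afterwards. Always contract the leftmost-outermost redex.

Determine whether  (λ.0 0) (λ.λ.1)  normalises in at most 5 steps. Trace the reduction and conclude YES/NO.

  start: (λ.0 0) (λ.λ.1)
  →1  (λ.λ.1) (λ.λ.1)
  →2  λ.λ.λ.1

Answer: YES — reaches normal form λ.λ.λ.1 in 2 ≤ 5 steps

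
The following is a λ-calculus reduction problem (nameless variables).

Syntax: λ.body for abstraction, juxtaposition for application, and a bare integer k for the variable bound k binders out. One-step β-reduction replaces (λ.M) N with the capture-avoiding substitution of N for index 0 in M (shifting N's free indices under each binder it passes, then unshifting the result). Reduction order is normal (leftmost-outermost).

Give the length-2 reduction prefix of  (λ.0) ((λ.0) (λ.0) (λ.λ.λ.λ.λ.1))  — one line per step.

  start: (λ.0) ((λ.0) (λ.0) (λ.λ.λ.λ.λ.1))
  step 1: (λ.0) (λ.0) (λ.λ.λ.λ.λ.1)
  step 2: (λ.0) (λ.λ.λ.λ.λ.1)

Answer: after 2 steps: (λ.0) (λ.λ.λ.λ.λ.1)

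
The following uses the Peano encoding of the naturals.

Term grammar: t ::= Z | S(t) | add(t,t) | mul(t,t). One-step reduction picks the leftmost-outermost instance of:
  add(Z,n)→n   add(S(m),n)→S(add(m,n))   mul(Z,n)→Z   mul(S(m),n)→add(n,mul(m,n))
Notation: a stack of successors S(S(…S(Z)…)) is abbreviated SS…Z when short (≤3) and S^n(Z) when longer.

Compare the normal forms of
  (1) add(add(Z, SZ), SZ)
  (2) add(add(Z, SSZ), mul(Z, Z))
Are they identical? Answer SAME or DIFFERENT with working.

Answer: SAME — A ⇓ SSZ, B ⇓ SSZ

Derivation:
Term A:
  start: add(add(Z, SZ), SZ)
  step 1: add(SZ, SZ)
  step 2: S(add(Z, SZ))
  step 3: SSZ

Term B:
  start: add(add(Z, SSZ), mul(Z, Z))
  step 1: add(SSZ, mul(Z, Z))
  step 2: S(add(SZ, mul(Z, Z)))
  step 3: S(S(add(Z, mul(Z, Z))))
  step 4: S(S(mul(Z, Z)))
  step 5: SSZ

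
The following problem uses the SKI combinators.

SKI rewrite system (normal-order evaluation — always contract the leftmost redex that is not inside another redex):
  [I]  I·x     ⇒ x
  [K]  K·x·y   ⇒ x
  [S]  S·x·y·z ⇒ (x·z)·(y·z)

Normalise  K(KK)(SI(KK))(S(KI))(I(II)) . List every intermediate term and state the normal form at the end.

Answer: normal form = KI  (in 4 steps)

Reduction:
  start: K(KK)(SI(KK))(S(KI))(I(II))
  [1] KK(S(KI))(I(II))
  [2] K(I(II))
  [3] K(II)
  [4] KI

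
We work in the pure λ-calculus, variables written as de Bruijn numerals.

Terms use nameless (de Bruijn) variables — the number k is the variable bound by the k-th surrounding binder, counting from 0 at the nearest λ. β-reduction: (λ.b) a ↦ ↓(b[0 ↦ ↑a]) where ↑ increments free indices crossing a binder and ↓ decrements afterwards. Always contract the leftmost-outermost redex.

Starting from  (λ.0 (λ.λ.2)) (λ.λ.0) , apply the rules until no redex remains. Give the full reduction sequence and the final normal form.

  start: (λ.0 (λ.λ.2)) (λ.λ.0)
  step 1: (λ.λ.0) (λ.λ.λ.λ.0)
  step 2: λ.0

Answer: normal form = λ.0  (in 2 steps)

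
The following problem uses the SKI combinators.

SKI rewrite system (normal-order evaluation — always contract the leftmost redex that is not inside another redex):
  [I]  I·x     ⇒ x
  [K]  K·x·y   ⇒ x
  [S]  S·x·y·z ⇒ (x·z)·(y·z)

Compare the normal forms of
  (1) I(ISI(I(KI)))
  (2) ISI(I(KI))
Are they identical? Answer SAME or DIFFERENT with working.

Answer: SAME — A ⇓ SI(KI), B ⇓ SI(KI)

Reduction:
Term A:
  start: I(ISI(I(KI)))
  [1] ISI(I(KI))
  [2] SI(I(KI))
  [3] SI(KI)

Term B:
  start: ISI(I(KI))
  [1] SI(I(KI))
  [2] SI(KI)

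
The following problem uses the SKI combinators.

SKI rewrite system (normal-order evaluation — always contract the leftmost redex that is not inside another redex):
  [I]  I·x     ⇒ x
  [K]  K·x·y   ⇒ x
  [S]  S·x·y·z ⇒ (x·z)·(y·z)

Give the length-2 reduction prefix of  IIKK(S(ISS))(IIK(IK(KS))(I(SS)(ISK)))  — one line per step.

Answer: after 2 steps: KK(S(ISS))(IIK(IK(KS))(I(SS)(ISK)))

Reduction:
  start: IIKK(S(ISS))(IIK(IK(KS))(I(SS)(ISK)))
  [1] IKK(S(ISS))(IIK(IK(KS))(I(SS)(ISK)))
  [2] KK(S(ISS))(IIK(IK(KS))(I(SS)(ISK)))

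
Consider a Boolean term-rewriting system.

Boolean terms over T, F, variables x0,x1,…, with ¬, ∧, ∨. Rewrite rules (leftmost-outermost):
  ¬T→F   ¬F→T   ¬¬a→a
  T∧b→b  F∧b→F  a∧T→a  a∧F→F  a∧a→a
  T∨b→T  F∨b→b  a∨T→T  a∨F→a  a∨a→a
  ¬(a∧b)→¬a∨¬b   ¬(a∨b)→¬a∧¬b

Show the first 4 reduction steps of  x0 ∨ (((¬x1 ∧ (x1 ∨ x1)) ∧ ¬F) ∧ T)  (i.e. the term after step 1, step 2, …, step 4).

  start: x0 ∨ (((¬x1 ∧ (x1 ∨ x1)) ∧ ¬F) ∧ T)
  [1] x0 ∨ ((¬x1 ∧ (x1 ∨ x1)) ∧ ¬F)
  [2] x0 ∨ ((¬x1 ∧ x1) ∧ ¬F)
  [3] x0 ∨ ((¬x1 ∧ x1) ∧ T)
  [4] x0 ∨ (¬x1 ∧ x1)

Answer: after 4 steps: x0 ∨ (¬x1 ∧ x1)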